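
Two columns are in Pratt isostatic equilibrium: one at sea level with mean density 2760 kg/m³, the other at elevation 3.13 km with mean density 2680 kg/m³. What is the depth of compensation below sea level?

105 km

ρ_ref D = ρ (D + h) → D (ρ_ref − ρ) = ρ h.
D = ρ h/(ρ_ref − ρ) = 2680 × 3.13 km/(2760 − 2680) = 105 km.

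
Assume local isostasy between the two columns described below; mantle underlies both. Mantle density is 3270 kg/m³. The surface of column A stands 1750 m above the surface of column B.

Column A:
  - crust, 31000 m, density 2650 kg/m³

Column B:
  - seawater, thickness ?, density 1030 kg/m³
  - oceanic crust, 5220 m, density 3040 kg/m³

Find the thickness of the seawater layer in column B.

5490 m

Take the compensation level at the base of the deeper column (depth z_c below the surface of column A) and equate Σ ρ_i t_i down to z_c; mantle fills any gap and the z_c terms cancel.
Column A: 31000×2650 + (z_c − 31000)×3270
Column B: 1750×0 + x×1030 + 5220×3040 + (z_c − 1750 − 5220 − x)×3270
The z_c×3270 term appears on both sides and cancels. Collect the known terms of each column as K = Σ(ρt)_known − 3270 × (depth of known layers): K_A = 82150000 − 3270×31000 = −19220000; K_B = 15868800 − 3270×(1750 + 5220) = −6923100.
Balance: K_A = K_B − x×(3270 − 1030), so x = (K_B − K_A)/(3270 − 1030) = 12296900/2240 = 5490 m.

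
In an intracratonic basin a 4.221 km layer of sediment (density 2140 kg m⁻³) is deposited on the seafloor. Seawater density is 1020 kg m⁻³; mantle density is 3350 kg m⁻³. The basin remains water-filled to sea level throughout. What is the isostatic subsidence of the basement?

2.03 km

Submarine loading: the sediment displaces seawater, and the subsidence is in turn flooded, so s (ρ_m − ρ_w) = t (ρ_sed − ρ_w).
s = 4.221 km × (2140 − 1020) / (3350 − 1020) = 2.03 km.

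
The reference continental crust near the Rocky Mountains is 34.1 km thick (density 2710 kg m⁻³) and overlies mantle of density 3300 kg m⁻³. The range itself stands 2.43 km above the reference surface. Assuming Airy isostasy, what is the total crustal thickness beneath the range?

47.7 km

Root depth r = h ρ_c / (ρ_m − ρ_c) = 2.43 km × 2710 / 590 = 11.16 km.
Total thickness = T + h + r = 34.1 km + 2.43 km + 11.16 km = 47.7 km.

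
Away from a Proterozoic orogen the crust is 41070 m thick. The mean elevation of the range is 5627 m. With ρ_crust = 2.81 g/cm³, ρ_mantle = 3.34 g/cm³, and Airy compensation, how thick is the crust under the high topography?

Root depth r = h ρ_c / (ρ_m − ρ_c) = 5627 m × 2.81 / 0.53 = 29830 m.
Total thickness = T + h + r = 41070 m + 5627 m + 29830 m = 76500 m.

76500 m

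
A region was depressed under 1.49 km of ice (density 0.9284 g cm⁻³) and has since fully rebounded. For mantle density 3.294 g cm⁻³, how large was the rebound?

Removing the load lets mantle flow back in; uplift u satisfies ρ_ice t = ρ_m u.
u = t ρ_ice/ρ_m = 1.49 km × 0.9284/3.294 = 0.42 km.

0.42 km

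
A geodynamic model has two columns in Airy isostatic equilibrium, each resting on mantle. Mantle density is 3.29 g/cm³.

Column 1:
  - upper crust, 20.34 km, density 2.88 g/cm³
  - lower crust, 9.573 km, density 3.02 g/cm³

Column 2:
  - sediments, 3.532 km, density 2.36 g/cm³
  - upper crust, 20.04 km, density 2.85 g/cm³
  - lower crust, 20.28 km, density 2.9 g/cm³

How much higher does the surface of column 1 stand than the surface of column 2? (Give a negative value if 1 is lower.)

For any compensation level in the mantle, the mantle terms cancel and isostasy reduces to e = (Σt_1 − Σt_2) − (Σ(ρt)_1 − Σ(ρt)_2) / ρ_m.
Σt_1 = 29.913 km; Σt_2 = 43.852 km; Σ(ρt)_1 = 87.48966; Σ(ρt)_2 = 124.26152 (in km·g/cm³).
e = (29.913 − 43.852) − (87.48966 − 124.26152) / 3.29 = −2.76 km.

−2.76 km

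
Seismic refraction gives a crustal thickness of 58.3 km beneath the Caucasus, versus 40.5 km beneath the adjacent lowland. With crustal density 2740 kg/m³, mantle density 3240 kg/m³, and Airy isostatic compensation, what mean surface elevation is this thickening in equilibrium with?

2.75 km

Excess crust Δ = 58.3 km − 40.5 km = 17.8 km, split between elevation h and root r with h + r = Δ.
Airy balance ρ_c h = (ρ_m − ρ_c) r gives r = h ρ_c/(ρ_m − ρ_c), so h (1 + ρ_c/(ρ_m − ρ_c)) = Δ, i.e. h = Δ (ρ_m − ρ_c)/ρ_m.
h = 17.8 km × 500/3240 = 2.75 km.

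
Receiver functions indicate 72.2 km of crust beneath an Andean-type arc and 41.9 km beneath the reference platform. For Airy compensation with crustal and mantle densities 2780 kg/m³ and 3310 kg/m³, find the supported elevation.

4.85 km

Excess crust Δ = 72.2 km − 41.9 km = 30.3 km, split between elevation h and root r with h + r = Δ.
Airy balance ρ_c h = (ρ_m − ρ_c) r gives r = h ρ_c/(ρ_m − ρ_c), so h (1 + ρ_c/(ρ_m − ρ_c)) = Δ, i.e. h = Δ (ρ_m − ρ_c)/ρ_m.
h = 30.3 km × 530/3310 = 4.85 km.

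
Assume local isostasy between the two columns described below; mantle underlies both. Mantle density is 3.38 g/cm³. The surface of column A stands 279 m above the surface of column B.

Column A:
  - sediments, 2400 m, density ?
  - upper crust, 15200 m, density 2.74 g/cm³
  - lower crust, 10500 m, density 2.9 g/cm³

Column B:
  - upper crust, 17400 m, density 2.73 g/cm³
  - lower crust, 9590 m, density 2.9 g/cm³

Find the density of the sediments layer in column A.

Take the compensation level at the base of the deeper column (depth z_c below the surface of column A) and equate Σ ρ_i t_i down to z_c; mantle fills any gap and the z_c terms cancel.
Column A: 2400×ρ + 15200×2.74 + 10500×2.9 + (z_c − 28100)×3.38
Column B: 279×0 + 17400×2.73 + 9590×2.9 + (z_c − 279 − 26990)×3.38
The z_c×3.38 term appears on both sides and cancels. Collect the known terms of each column as K = Σ(ρt)_known − 3.38 × (depth of known layers): K_A = 72098 − 3.38×28100 = −22880; K_B = 75313 − 3.38×(279 + 26990) = −16856.22.
Balance: K_A + 2400×ρ = K_B, so ρ = (K_B − K_A)/2400 = 6023.78/2400 = 2.51 g/cm³.

2.51 g/cm³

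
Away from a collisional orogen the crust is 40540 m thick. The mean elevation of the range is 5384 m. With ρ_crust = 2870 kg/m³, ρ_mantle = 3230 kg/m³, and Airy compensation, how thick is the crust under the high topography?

Root depth r = h ρ_c / (ρ_m − ρ_c) = 5384 m × 2870 / 360 = 42920 m.
Total thickness = T + h + r = 40540 m + 5384 m + 42920 m = 88800 m.

88800 m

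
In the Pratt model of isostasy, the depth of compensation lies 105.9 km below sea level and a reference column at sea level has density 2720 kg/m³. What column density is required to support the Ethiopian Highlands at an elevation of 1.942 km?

2670 kg/m³

Pratt balance: ρ_ref D = ρ (D + h).
ρ = ρ_ref D/(D + h) = 2720 × 105.9 km/(105.9 km + 1.942 km) = 2670 kg/m³.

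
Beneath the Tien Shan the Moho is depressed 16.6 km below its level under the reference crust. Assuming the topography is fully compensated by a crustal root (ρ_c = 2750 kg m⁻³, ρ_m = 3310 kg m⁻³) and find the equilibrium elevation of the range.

3.38 km

Isostatic balance requires: ρ_c h = (ρ_m − ρ_c) r.
h = r (ρ_m − ρ_c) / ρ_c = 16.6 km × (3310 − 2750) / 2750 = 3.38 km.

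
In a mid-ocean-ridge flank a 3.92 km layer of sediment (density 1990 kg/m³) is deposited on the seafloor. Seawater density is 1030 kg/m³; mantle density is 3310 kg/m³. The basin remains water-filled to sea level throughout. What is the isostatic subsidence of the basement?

Submarine loading: the sediment displaces seawater, and the subsidence is in turn flooded, so s (ρ_m − ρ_w) = t (ρ_sed − ρ_w).
s = 3.92 km × (1990 − 1030) / (3310 − 1030) = 1.65 km.

1.65 km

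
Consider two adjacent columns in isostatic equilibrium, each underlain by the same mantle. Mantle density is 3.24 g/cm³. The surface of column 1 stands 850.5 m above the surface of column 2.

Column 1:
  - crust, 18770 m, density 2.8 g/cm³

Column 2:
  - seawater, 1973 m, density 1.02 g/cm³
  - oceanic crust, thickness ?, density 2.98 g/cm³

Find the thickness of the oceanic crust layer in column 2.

Take the compensation level at the base of the deeper column (depth z_c below the surface of column 1) and equate Σ ρ_i t_i down to z_c; mantle fills any gap and the z_c terms cancel.
Column 1: 18770×2.8 + (z_c − 18770)×3.24
Column 2: 850.5×0 + 1973×1.02 + x×2.98 + (z_c − 850.5 − 1973 − x)×3.24
The z_c×3.24 term appears on both sides and cancels. Collect the known terms of each column as K = Σ(ρt)_known − 3.24 × (depth of known layers): K_1 = 52556 − 3.24×18770 = −8258.8; K_2 = 2012.46 − 3.24×(850.5 + 1973) = −7135.68.
Balance: K_1 = K_2 − x×(3.24 − 2.98), so x = (K_2 − K_1)/(3.24 − 2.98) = 1123.12/0.26 = 4320 m.

4320 m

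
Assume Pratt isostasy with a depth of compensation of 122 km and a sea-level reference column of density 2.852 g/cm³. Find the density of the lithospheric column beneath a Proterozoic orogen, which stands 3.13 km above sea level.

Pratt balance: ρ_ref D = ρ (D + h).
ρ = ρ_ref D/(D + h) = 2.852 × 122 km/(122 km + 3.13 km) = 2.78 g/cm³.

2.78 g/cm³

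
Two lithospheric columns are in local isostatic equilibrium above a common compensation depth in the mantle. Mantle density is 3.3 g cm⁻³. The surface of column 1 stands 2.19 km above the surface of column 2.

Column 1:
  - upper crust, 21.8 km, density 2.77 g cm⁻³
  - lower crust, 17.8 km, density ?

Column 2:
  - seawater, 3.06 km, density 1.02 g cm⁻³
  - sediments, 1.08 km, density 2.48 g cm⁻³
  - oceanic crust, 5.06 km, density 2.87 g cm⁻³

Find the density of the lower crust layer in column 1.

2.98 g cm⁻³

Take the compensation level at the base of the deeper column (depth z_c below the surface of column 1) and equate Σ ρ_i t_i down to z_c; mantle fills any gap and the z_c terms cancel.
Column 1: 21.8×2.77 + 17.8×ρ + (z_c − 39.6)×3.3
Column 2: 2.19×0 + 3.06×1.02 + 1.08×2.48 + 5.06×2.87 + (z_c − 2.19 − 9.2)×3.3
The z_c×3.3 term appears on both sides and cancels. Collect the known terms of each column as K = Σ(ρt)_known − 3.3 × (depth of known layers): K_1 = 60.386 − 3.3×39.6 = −70.294; K_2 = 20.3218 − 3.3×(2.19 + 9.2) = −17.2652.
Balance: K_1 + 17.8×ρ = K_2, so ρ = (K_2 − K_1)/17.8 = 53.0288/17.8 = 2.98 g cm⁻³.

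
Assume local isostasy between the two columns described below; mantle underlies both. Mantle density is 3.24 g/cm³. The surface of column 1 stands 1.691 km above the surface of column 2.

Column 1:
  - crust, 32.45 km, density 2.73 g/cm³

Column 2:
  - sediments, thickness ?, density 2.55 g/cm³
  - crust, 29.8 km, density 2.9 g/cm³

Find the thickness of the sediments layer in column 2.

1.36 km

Take the compensation level at the base of the deeper column (depth z_c below the surface of column 1) and equate Σ ρ_i t_i down to z_c; mantle fills any gap and the z_c terms cancel.
Column 1: 32.45×2.73 + (z_c − 32.45)×3.24
Column 2: 1.691×0 + x×2.55 + 29.8×2.9 + (z_c − 1.691 − 29.8 − x)×3.24
The z_c×3.24 term appears on both sides and cancels. Collect the known terms of each column as K = Σ(ρt)_known − 3.24 × (depth of known layers): K_1 = 88.5885 − 3.24×32.45 = −16.5495; K_2 = 86.42 − 3.24×(1.691 + 29.8) = −15.61084.
Balance: K_1 = K_2 − x×(3.24 − 2.55), so x = (K_2 − K_1)/(3.24 − 2.55) = 0.93866/0.69 = 1.36 km.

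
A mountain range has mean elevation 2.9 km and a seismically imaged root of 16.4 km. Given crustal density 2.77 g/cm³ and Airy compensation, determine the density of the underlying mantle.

Airy balance: ρ_c h = (ρ_m − ρ_c) r → ρ_m = ρ_c (1 + h/r).
ρ_m = 2.77 × (1 + 2.9 km/16.4 km) = 3.26 g/cm³.

3.26 g/cm³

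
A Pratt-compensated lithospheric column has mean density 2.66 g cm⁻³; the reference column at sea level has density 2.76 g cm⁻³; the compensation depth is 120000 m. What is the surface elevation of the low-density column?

4510 m

ρ_ref D = ρ (D + h) → h = D (ρ_ref − ρ)/ρ.
h = 120000 m × (2.76 − 2.66)/2.66 = 4510 m.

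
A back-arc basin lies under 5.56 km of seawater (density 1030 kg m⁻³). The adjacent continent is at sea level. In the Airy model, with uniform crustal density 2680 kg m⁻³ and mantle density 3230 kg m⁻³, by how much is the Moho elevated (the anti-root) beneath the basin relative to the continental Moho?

By Archimedes' principle applied to the lithosphere: replacing crust with seawater at the top is compensated by replacing crust with mantle at the base: d (ρ_c − ρ_w) = a (ρ_m − ρ_c).
a = d (ρ_c − ρ_w)/(ρ_m − ρ_c) = 5.56 km × 1650/550 = 16.7 km.

16.7 km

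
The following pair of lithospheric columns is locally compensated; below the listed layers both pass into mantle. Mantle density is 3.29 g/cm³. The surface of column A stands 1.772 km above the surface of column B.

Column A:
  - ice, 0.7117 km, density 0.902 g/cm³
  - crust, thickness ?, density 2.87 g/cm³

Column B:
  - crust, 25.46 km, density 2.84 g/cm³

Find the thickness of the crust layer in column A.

37.1 km

Take the compensation level at the base of the deeper column (depth z_c below the surface of column A) and equate Σ ρ_i t_i down to z_c; mantle fills any gap and the z_c terms cancel.
Column A: 0.7117×0.902 + x×2.87 + (z_c − 0.7117 − x)×3.29
Column B: 1.772×0 + 25.46×2.84 + (z_c − 1.772 − 25.46)×3.29
The z_c×3.29 term appears on both sides and cancels. Collect the known terms of each column as K = Σ(ρt)_known − 3.29 × (depth of known layers): K_A = 0.6419534 − 3.29×0.7117 = −1.6995396; K_B = 72.3064 − 3.29×(1.772 + 25.46) = −17.28688.
Balance: K_A − x×(3.29 − 2.87) = K_B, so x = (K_A − K_B)/(3.29 − 2.87) = 15.5873/0.42 = 37.1 km.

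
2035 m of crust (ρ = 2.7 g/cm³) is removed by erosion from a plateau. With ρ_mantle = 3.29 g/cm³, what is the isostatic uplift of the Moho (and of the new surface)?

1670 m

Unloading: uplift u = e ρ_c/ρ_m = 2035 m × 2.7/3.29 = 1670 m.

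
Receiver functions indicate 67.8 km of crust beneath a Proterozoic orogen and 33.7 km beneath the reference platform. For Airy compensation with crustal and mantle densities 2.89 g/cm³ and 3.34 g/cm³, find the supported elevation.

Excess crust Δ = 67.8 km − 33.7 km = 34.1 km, split between elevation h and root r with h + r = Δ.
Airy balance ρ_c h = (ρ_m − ρ_c) r gives r = h ρ_c/(ρ_m − ρ_c), so h (1 + ρ_c/(ρ_m − ρ_c)) = Δ, i.e. h = Δ (ρ_m − ρ_c)/ρ_m.
h = 34.1 km × 0.45/3.34 = 4.59 km.

4.59 km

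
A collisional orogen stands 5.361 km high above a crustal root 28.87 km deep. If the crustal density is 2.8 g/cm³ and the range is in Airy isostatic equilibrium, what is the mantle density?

Airy balance: ρ_c h = (ρ_m − ρ_c) r → ρ_m = ρ_c (1 + h/r).
ρ_m = 2.8 × (1 + 5.361 km/28.87 km) = 3.32 g/cm³.

3.32 g/cm³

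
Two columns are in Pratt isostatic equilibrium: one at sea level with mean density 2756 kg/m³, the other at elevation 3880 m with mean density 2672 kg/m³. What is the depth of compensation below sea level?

ρ_ref D = ρ (D + h) → D (ρ_ref − ρ) = ρ h.
D = ρ h/(ρ_ref − ρ) = 2672 × 3880 m/(2756 − 2672) = 123000 m.

123000 m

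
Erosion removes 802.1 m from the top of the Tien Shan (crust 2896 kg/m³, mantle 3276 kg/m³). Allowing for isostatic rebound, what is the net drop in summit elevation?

Rebound u = e ρ_c/ρ_m = 802.1 m × 2896/3276 = 709.1 m.
Net surface drop = e − u = 802.1 m − 709.1 m = e (ρ_m − ρ_c)/ρ_m = 93 m.

93 m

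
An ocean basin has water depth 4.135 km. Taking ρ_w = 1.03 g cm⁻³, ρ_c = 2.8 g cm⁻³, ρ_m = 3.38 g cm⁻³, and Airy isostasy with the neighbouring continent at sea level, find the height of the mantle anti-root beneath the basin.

Equating mass per unit area of the two columns: replacing crust with seawater at the top is compensated by replacing crust with mantle at the base: d (ρ_c − ρ_w) = a (ρ_m − ρ_c).
a = d (ρ_c − ρ_w)/(ρ_m − ρ_c) = 4.135 km × 1.77/0.58 = 12.6 km.

12.6 km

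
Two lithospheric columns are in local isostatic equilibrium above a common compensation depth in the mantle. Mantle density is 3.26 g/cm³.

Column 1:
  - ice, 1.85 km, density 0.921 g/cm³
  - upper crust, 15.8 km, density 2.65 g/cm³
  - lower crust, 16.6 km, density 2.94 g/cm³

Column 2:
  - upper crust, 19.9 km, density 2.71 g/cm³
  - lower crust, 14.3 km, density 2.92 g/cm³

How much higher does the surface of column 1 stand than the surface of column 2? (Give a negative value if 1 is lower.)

1.06 km

For any compensation level in the mantle, the mantle terms cancel and isostasy reduces to e = (Σt_1 − Σt_2) − (Σ(ρt)_1 − Σ(ρt)_2) / ρ_m.
Σt_1 = 34.25 km; Σt_2 = 34.2 km; Σ(ρt)_1 = 92.37785; Σ(ρt)_2 = 95.685 (in km·g/cm³).
e = (34.25 − 34.2) − (92.37785 − 95.685) / 3.26 = 1.06 km.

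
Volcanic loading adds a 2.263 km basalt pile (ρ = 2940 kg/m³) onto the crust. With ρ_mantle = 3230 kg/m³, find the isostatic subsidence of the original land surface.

2.06 km

Subaerial loading: s = t ρ_load / ρ_m.
s = 2.263 km × 2940/3230 = 2.06 km.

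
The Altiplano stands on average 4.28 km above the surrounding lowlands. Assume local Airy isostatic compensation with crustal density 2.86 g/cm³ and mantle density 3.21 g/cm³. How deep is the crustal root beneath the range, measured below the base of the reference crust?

Equating mass per unit area of the two columns: the weight of the topography is balanced by the buoyancy of the root, ρ_c h = (ρ_m − ρ_c) r.
r = h · ρ_c / (ρ_m − ρ_c) = 4.28 km × 2.86 / (3.21 − 2.86) = 35 km.

35 km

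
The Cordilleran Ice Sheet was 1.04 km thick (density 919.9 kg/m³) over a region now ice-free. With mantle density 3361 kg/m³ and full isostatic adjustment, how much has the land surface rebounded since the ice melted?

0.285 km

Removing the load lets mantle flow back in; uplift u satisfies ρ_ice t = ρ_m u.
u = t ρ_ice/ρ_m = 1.04 km × 919.9/3361 = 0.285 km.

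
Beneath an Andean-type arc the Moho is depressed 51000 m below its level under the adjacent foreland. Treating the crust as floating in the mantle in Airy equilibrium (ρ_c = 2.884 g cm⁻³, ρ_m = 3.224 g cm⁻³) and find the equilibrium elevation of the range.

6010 m

Equating mass per unit area of the two columns: ρ_c h = (ρ_m − ρ_c) r.
h = r (ρ_m − ρ_c) / ρ_c = 51000 m × (3.224 − 2.884) / 2.884 = 6010 m.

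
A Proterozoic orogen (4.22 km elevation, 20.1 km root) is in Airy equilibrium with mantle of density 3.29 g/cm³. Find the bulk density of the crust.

ρ_c h = (ρ_m − ρ_c) r → ρ_c (h + r) = ρ_m r → ρ_c = ρ_m r / (h + r).
ρ_c = 3.29 × 20.1 km / (4.22 km + 20.1 km) = 2.72 g/cm³.

2.72 g/cm³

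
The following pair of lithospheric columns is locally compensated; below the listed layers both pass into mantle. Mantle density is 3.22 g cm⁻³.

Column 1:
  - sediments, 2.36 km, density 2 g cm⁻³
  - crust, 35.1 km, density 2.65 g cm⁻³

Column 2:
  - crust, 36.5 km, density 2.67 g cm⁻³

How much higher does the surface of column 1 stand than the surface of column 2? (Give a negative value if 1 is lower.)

0.873 km

For any compensation level in the mantle, the mantle terms cancel and isostasy reduces to e = (Σt_1 − Σt_2) − (Σ(ρt)_1 − Σ(ρt)_2) / ρ_m.
Σt_1 = 37.46 km; Σt_2 = 36.5 km; Σ(ρt)_1 = 97.735; Σ(ρt)_2 = 97.455 (in km·g cm⁻³).
e = (37.46 − 36.5) − (97.735 − 97.455) / 3.22 = 0.873 km.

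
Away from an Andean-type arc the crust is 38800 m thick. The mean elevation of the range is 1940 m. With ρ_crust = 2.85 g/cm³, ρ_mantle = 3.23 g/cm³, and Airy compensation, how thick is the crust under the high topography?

55300 m

Root depth r = h ρ_c / (ρ_m − ρ_c) = 1940 m × 2.85 / 0.38 = 14550 m.
Total thickness = T + h + r = 38800 m + 1940 m + 14550 m = 55300 m.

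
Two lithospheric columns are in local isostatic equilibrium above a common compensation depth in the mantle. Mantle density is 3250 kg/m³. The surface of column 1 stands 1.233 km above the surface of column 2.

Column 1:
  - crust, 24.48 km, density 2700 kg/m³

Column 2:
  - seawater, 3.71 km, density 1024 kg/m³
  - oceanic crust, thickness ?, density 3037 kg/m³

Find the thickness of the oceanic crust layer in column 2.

5.63 km

Take the compensation level at the base of the deeper column (depth z_c below the surface of column 1) and equate Σ ρ_i t_i down to z_c; mantle fills any gap and the z_c terms cancel.
Column 1: 24.48×2700 + (z_c − 24.48)×3250
Column 2: 1.233×0 + 3.71×1024 + x×3037 + (z_c − 1.233 − 3.71 − x)×3250
The z_c×3250 term appears on both sides and cancels. Collect the known terms of each column as K = Σ(ρt)_known − 3250 × (depth of known layers): K_1 = 66096 − 3250×24.48 = −13464; K_2 = 3799.04 − 3250×(1.233 + 3.71) = −12265.71.
Balance: K_1 = K_2 − x×(3250 − 3037), so x = (K_2 − K_1)/(3250 − 3037) = 1198.29/213 = 5.63 km.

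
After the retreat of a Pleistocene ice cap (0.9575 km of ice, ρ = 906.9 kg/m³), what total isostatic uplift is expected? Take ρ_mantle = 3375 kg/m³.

Removing the load lets mantle flow back in; uplift u satisfies ρ_ice t = ρ_m u.
u = t ρ_ice/ρ_m = 0.9575 km × 906.9/3375 = 0.257 km.

0.257 km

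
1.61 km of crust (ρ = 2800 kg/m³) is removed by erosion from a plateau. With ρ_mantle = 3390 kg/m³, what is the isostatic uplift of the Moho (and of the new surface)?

1.33 km

Unloading: uplift u = e ρ_c/ρ_m = 1.61 km × 2800/3390 = 1.33 km.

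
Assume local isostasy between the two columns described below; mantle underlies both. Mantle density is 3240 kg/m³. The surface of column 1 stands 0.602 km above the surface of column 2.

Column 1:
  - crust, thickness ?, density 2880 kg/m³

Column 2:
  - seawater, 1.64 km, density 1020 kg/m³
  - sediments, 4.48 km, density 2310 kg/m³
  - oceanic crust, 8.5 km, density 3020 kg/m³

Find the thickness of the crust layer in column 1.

32.3 km

Take the compensation level at the base of the deeper column (depth z_c below the surface of column 1) and equate Σ ρ_i t_i down to z_c; mantle fills any gap and the z_c terms cancel.
Column 1: x×2880 + (z_c − 0 − x)×3240
Column 2: 0.602×0 + 1.64×1020 + 4.48×2310 + 8.5×3020 + (z_c − 0.602 − 14.62)×3240
The z_c×3240 term appears on both sides and cancels. Collect the known terms of each column as K = Σ(ρt)_known − 3240 × (depth of known layers): K_1 = 0 − 3240×0 = 0; K_2 = 37691.6 − 3240×(0.602 + 14.62) = −11627.68.
Balance: K_1 − x×(3240 − 2880) = K_2, so x = (K_1 − K_2)/(3240 − 2880) = 11627.7/360 = 32.3 km.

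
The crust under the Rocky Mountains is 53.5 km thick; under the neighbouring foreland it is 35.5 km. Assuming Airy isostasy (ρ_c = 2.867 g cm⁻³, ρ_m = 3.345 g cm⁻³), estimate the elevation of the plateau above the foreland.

Excess crust Δ = 53.5 km − 35.5 km = 18 km, split between elevation h and root r with h + r = Δ.
Airy balance ρ_c h = (ρ_m − ρ_c) r gives r = h ρ_c/(ρ_m − ρ_c), so h (1 + ρ_c/(ρ_m − ρ_c)) = Δ, i.e. h = Δ (ρ_m − ρ_c)/ρ_m.
h = 18 km × 0.478/3.345 = 2.57 km.

2.57 km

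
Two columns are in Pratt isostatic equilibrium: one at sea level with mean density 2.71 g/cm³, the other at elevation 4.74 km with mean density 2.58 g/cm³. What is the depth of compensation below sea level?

ρ_ref D = ρ (D + h) → D (ρ_ref − ρ) = ρ h.
D = ρ h/(ρ_ref − ρ) = 2.58 × 4.74 km/(2.71 − 2.58) = 94.1 km.

94.1 km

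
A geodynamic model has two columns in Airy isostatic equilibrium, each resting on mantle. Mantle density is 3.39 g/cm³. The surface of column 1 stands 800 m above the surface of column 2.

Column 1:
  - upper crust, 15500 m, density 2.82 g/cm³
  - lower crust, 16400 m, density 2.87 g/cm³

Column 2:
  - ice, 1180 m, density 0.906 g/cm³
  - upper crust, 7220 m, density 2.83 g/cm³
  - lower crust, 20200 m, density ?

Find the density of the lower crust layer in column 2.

Take the compensation level at the base of the deeper column (depth z_c below the surface of column 1) and equate Σ ρ_i t_i down to z_c; mantle fills any gap and the z_c terms cancel.
Column 1: 15500×2.82 + 16400×2.87 + (z_c − 31900)×3.39
Column 2: 800×0 + 1180×0.906 + 7220×2.83 + 20200×ρ + (z_c − 800 − 28600)×3.39
The z_c×3.39 term appears on both sides and cancels. Collect the known terms of each column as K = Σ(ρt)_known − 3.39 × (depth of known layers): K_1 = 90778 − 3.39×31900 = −17363; K_2 = 21501.68 − 3.39×(800 + 28600) = −78164.32.
Balance: K_1 = K_2 + 20200×ρ, so ρ = (K_1 − K_2)/20200 = 60801.3/20200 = 3.01 g/cm³.

3.01 g/cm³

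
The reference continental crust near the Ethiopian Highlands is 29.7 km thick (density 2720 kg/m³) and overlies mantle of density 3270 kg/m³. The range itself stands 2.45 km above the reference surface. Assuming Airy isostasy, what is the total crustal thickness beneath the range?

44.3 km

Root depth r = h ρ_c / (ρ_m − ρ_c) = 2.45 km × 2720 / 550 = 12.12 km.
Total thickness = T + h + r = 29.7 km + 2.45 km + 12.12 km = 44.3 km.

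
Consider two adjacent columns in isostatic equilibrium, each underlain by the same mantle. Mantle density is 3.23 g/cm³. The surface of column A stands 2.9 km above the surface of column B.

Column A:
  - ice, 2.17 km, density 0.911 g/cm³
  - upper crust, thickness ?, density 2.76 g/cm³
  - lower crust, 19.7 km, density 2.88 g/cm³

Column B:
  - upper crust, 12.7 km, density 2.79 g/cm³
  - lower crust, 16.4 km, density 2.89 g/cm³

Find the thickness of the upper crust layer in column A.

18.3 km

Take the compensation level at the base of the deeper column (depth z_c below the surface of column A) and equate Σ ρ_i t_i down to z_c; mantle fills any gap and the z_c terms cancel.
Column A: 2.17×0.911 + x×2.76 + 19.7×2.88 + (z_c − 21.87 − x)×3.23
Column B: 2.9×0 + 12.7×2.79 + 16.4×2.89 + (z_c − 2.9 − 29.1)×3.23
The z_c×3.23 term appears on both sides and cancels. Collect the known terms of each column as K = Σ(ρt)_known − 3.23 × (depth of known layers): K_A = 58.71287 − 3.23×21.87 = −11.92723; K_B = 82.829 − 3.23×(2.9 + 29.1) = −20.531.
Balance: K_A − x×(3.23 − 2.76) = K_B, so x = (K_A − K_B)/(3.23 − 2.76) = 8.60377/0.47 = 18.3 km.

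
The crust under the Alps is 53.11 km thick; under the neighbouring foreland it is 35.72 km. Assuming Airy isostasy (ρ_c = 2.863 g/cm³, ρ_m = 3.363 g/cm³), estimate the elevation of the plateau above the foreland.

2.59 km

Excess crust Δ = 53.11 km − 35.72 km = 17.39 km, split between elevation h and root r with h + r = Δ.
Airy balance ρ_c h = (ρ_m − ρ_c) r gives r = h ρ_c/(ρ_m − ρ_c), so h (1 + ρ_c/(ρ_m − ρ_c)) = Δ, i.e. h = Δ (ρ_m − ρ_c)/ρ_m.
h = 17.39 km × 0.5/3.363 = 2.59 km.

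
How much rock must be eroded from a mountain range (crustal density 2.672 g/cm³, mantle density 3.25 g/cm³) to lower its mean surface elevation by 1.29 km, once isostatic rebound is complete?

7.25 km

Net drop Δ = e − u = e − e ρ_c/ρ_m = e (ρ_m − ρ_c)/ρ_m.
e = Δ ρ_m/(ρ_m − ρ_c) = 1.29 km × 3.25/0.578 = 7.25 km.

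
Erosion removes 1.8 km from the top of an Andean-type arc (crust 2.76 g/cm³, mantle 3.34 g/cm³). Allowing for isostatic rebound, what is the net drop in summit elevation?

Rebound u = e ρ_c/ρ_m = 1.8 km × 2.76/3.34 = 1.487 km.
Net surface drop = e − u = 1.8 km − 1.487 km = e (ρ_m − ρ_c)/ρ_m = 0.313 km.

0.313 km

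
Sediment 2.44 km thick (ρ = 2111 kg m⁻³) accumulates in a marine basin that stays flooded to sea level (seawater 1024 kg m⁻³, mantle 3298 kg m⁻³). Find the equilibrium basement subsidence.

1.17 km

Submarine loading: the sediment displaces seawater, and the subsidence is in turn flooded, so s (ρ_m − ρ_w) = t (ρ_sed − ρ_w).
s = 2.44 km × (2111 − 1024) / (3298 − 1024) = 1.17 km.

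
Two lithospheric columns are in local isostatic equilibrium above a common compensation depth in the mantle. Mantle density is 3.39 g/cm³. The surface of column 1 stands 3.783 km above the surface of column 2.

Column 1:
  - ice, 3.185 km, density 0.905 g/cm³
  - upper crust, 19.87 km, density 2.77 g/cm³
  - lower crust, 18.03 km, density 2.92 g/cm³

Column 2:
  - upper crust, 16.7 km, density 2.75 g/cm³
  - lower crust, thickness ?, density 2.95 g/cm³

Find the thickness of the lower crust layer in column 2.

Take the compensation level at the base of the deeper column (depth z_c below the surface of column 1) and equate Σ ρ_i t_i down to z_c; mantle fills any gap and the z_c terms cancel.
Column 1: 3.185×0.905 + 19.87×2.77 + 18.03×2.92 + (z_c − 41.085)×3.39
Column 2: 3.783×0 + 16.7×2.75 + x×2.95 + (z_c − 3.783 − 16.7 − x)×3.39
The z_c×3.39 term appears on both sides and cancels. Collect the known terms of each column as K = Σ(ρt)_known − 3.39 × (depth of known layers): K_1 = 110.569925 − 3.39×41.085 = −28.708225; K_2 = 45.925 − 3.39×(3.783 + 16.7) = −23.51237.
Balance: K_1 = K_2 − x×(3.39 − 2.95), so x = (K_2 − K_1)/(3.39 − 2.95) = 5.19585/0.44 = 11.8 km.

11.8 km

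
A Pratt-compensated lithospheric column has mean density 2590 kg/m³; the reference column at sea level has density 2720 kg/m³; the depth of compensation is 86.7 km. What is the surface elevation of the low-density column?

4.35 km

ρ_ref D = ρ (D + h) → h = D (ρ_ref − ρ)/ρ.
h = 86.7 km × (2720 − 2590)/2590 = 4.35 km.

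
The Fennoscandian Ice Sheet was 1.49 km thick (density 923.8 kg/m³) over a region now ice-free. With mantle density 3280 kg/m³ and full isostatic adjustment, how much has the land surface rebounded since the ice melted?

0.42 km

Removing the load lets mantle flow back in; uplift u satisfies ρ_ice t = ρ_m u.
u = t ρ_ice/ρ_m = 1.49 km × 923.8/3280 = 0.42 km.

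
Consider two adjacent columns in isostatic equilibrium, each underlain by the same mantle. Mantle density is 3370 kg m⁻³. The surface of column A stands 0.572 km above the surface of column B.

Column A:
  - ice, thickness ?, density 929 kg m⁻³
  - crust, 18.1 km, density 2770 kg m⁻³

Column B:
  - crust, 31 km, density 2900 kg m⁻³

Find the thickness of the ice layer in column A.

Take the compensation level at the base of the deeper column (depth z_c below the surface of column A) and equate Σ ρ_i t_i down to z_c; mantle fills any gap and the z_c terms cancel.
Column A: x×929 + 18.1×2770 + (z_c − 18.1 − x)×3370
Column B: 0.572×0 + 31×2900 + (z_c − 0.572 − 31)×3370
The z_c×3370 term appears on both sides and cancels. Collect the known terms of each column as K = Σ(ρt)_known − 3370 × (depth of known layers): K_A = 50137 − 3370×18.1 = −10860; K_B = 89900 − 3370×(0.572 + 31) = −16497.64.
Balance: K_A − x×(3370 − 929) = K_B, so x = (K_A − K_B)/(3370 − 929) = 5637.64/2441 = 2.31 km.

2.31 km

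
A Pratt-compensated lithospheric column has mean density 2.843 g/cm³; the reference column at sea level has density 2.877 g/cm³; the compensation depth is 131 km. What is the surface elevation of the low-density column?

ρ_ref D = ρ (D + h) → h = D (ρ_ref − ρ)/ρ.
h = 131 km × (2.877 − 2.843)/2.843 = 1.57 km.

1.57 km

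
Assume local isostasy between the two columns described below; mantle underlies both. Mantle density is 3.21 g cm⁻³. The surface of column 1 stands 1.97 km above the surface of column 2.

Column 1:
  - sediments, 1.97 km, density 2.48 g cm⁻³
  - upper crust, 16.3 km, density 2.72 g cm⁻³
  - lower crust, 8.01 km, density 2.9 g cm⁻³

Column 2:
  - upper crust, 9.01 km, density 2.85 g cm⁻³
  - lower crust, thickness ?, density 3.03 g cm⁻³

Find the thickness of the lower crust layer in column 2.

13 km

Take the compensation level at the base of the deeper column (depth z_c below the surface of column 1) and equate Σ ρ_i t_i down to z_c; mantle fills any gap and the z_c terms cancel.
Column 1: 1.97×2.48 + 16.3×2.72 + 8.01×2.9 + (z_c − 26.28)×3.21
Column 2: 1.97×0 + 9.01×2.85 + x×3.03 + (z_c − 1.97 − 9.01 − x)×3.21
The z_c×3.21 term appears on both sides and cancels. Collect the known terms of each column as K = Σ(ρt)_known − 3.21 × (depth of known layers): K_1 = 72.4506 − 3.21×26.28 = −11.9082; K_2 = 25.6785 − 3.21×(1.97 + 9.01) = −9.5673.
Balance: K_1 = K_2 − x×(3.21 − 3.03), so x = (K_2 − K_1)/(3.21 − 3.03) = 2.3409/0.18 = 13 km.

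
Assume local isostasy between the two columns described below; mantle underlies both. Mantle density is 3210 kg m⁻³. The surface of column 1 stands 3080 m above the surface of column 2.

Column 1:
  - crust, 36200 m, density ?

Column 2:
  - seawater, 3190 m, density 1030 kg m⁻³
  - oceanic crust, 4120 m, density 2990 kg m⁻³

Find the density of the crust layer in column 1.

2720 kg m⁻³

Take the compensation level at the base of the deeper column (depth z_c below the surface of column 1) and equate Σ ρ_i t_i down to z_c; mantle fills any gap and the z_c terms cancel.
Column 1: 36200×ρ + (z_c − 36200)×3210
Column 2: 3080×0 + 3190×1030 + 4120×2990 + (z_c − 3080 − 7310)×3210
The z_c×3210 term appears on both sides and cancels. Collect the known terms of each column as K = Σ(ρt)_known − 3210 × (depth of known layers): K_1 = 0 − 3210×36200 = −116202000; K_2 = 15604500 − 3210×(3080 + 7310) = −17747400.
Balance: K_1 + 36200×ρ = K_2, so ρ = (K_2 − K_1)/36200 = 98454600/36200 = 2720 kg m⁻³.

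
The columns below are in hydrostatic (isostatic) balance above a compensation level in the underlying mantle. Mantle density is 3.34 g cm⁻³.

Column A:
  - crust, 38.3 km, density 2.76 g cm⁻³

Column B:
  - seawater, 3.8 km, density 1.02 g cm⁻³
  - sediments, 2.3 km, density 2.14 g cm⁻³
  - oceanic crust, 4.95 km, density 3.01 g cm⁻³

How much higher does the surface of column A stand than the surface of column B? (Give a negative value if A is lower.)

2.7 km

For any compensation level in the mantle, the mantle terms cancel and isostasy reduces to e = (Σt_A − Σt_B) − (Σ(ρt)_A − Σ(ρt)_B) / ρ_m.
Σt_A = 38.3 km; Σt_B = 11.05 km; Σ(ρt)_A = 105.708; Σ(ρt)_B = 23.6975 (in km·g cm⁻³).
e = (38.3 − 11.05) − (105.708 − 23.6975) / 3.34 = 2.7 km.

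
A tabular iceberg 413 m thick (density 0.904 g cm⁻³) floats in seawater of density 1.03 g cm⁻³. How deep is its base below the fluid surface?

Draft d = t ρ_obj/ρ_fluid = 413 m × 0.904/1.03 = 362 m.

362 m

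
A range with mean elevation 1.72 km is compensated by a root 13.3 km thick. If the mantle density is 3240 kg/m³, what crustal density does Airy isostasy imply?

2870 kg/m³

ρ_c h = (ρ_m − ρ_c) r → ρ_c (h + r) = ρ_m r → ρ_c = ρ_m r / (h + r).
ρ_c = 3240 × 13.3 km / (1.72 km + 13.3 km) = 2870 kg/m³.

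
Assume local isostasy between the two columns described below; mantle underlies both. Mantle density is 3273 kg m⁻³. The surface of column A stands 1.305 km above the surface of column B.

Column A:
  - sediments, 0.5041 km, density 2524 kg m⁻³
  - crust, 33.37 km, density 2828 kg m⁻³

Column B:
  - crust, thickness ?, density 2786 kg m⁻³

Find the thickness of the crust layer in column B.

22.5 km

Take the compensation level at the base of the deeper column (depth z_c below the surface of column A) and equate Σ ρ_i t_i down to z_c; mantle fills any gap and the z_c terms cancel.
Column A: 0.5041×2524 + 33.37×2828 + (z_c − 33.8741)×3273
Column B: 1.305×0 + x×2786 + (z_c − 1.305 − 0 − x)×3273
The z_c×3273 term appears on both sides and cancels. Collect the known terms of each column as K = Σ(ρt)_known − 3273 × (depth of known layers): K_A = 95642.7084 − 3273×33.8741 = −15227.2209; K_B = 0 − 3273×(1.305 + 0) = −4271.265.
Balance: K_A = K_B − x×(3273 − 2786), so x = (K_B − K_A)/(3273 − 2786) = 10956/487 = 22.5 km.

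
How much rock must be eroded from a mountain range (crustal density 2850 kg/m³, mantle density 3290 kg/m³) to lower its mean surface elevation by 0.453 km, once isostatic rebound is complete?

Net drop Δ = e − u = e − e ρ_c/ρ_m = e (ρ_m − ρ_c)/ρ_m.
e = Δ ρ_m/(ρ_m − ρ_c) = 0.453 km × 3290/440 = 3.39 km.

3.39 km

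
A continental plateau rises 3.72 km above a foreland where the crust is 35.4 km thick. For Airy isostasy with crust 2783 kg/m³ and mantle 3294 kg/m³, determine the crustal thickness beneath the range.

59.4 km

Root depth r = h ρ_c / (ρ_m − ρ_c) = 3.72 km × 2783 / 511 = 20.26 km.
Total thickness = T + h + r = 35.4 km + 3.72 km + 20.26 km = 59.4 km.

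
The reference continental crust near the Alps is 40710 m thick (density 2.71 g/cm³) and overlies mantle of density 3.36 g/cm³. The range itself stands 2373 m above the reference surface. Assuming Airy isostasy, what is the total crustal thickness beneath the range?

Root depth r = h ρ_c / (ρ_m − ρ_c) = 2373 m × 2.71 / 0.65 = 9894 m.
Total thickness = T + h + r = 40710 m + 2373 m + 9894 m = 53000 m.

53000 m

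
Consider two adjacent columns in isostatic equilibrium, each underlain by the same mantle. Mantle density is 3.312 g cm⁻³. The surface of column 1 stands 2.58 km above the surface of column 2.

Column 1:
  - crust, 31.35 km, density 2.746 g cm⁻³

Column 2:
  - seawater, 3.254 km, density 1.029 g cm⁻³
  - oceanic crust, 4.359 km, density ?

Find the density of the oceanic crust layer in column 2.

2.91 g cm⁻³

Take the compensation level at the base of the deeper column (depth z_c below the surface of column 1) and equate Σ ρ_i t_i down to z_c; mantle fills any gap and the z_c terms cancel.
Column 1: 31.35×2.746 + (z_c − 31.35)×3.312
Column 2: 2.58×0 + 3.254×1.029 + 4.359×ρ + (z_c − 2.58 − 7.613)×3.312
The z_c×3.312 term appears on both sides and cancels. Collect the known terms of each column as K = Σ(ρt)_known − 3.312 × (depth of known layers): K_1 = 86.0871 − 3.312×31.35 = −17.7441; K_2 = 3.348366 − 3.312×(2.58 + 7.613) = −30.41085.
Balance: K_1 = K_2 + 4.359×ρ, so ρ = (K_1 − K_2)/4.359 = 12.6667/4.359 = 2.91 g cm⁻³.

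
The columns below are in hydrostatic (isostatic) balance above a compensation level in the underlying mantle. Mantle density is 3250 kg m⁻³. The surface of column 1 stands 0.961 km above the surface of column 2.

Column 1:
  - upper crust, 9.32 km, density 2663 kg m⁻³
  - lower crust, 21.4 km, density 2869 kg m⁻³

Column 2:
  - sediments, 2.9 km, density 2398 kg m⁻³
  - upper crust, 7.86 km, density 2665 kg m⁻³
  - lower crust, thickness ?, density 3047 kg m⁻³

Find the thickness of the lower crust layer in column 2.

16.9 km

Take the compensation level at the base of the deeper column (depth z_c below the surface of column 1) and equate Σ ρ_i t_i down to z_c; mantle fills any gap and the z_c terms cancel.
Column 1: 9.32×2663 + 21.4×2869 + (z_c − 30.72)×3250
Column 2: 0.961×0 + 2.9×2398 + 7.86×2665 + x×3047 + (z_c − 0.961 − 10.76 − x)×3250
The z_c×3250 term appears on both sides and cancels. Collect the known terms of each column as K = Σ(ρt)_known − 3250 × (depth of known layers): K_1 = 86215.76 − 3250×30.72 = −13624.24; K_2 = 27901.1 − 3250×(0.961 + 10.76) = −10192.15.
Balance: K_1 = K_2 − x×(3250 − 3047), so x = (K_2 − K_1)/(3250 − 3047) = 3432.09/203 = 16.9 km.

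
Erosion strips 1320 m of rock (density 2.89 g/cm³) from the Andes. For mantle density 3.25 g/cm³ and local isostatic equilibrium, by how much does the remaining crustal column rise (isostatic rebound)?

Unloading: uplift u = e ρ_c/ρ_m = 1320 m × 2.89/3.25 = 1170 m.

1170 m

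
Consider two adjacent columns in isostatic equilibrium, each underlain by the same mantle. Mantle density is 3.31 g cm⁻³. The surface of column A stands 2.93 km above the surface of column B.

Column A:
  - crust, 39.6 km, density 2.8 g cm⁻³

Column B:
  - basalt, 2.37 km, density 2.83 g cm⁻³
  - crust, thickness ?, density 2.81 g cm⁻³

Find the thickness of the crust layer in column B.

18.7 km

Take the compensation level at the base of the deeper column (depth z_c below the surface of column A) and equate Σ ρ_i t_i down to z_c; mantle fills any gap and the z_c terms cancel.
Column A: 39.6×2.8 + (z_c − 39.6)×3.31
Column B: 2.93×0 + 2.37×2.83 + x×2.81 + (z_c − 2.93 − 2.37 − x)×3.31
The z_c×3.31 term appears on both sides and cancels. Collect the known terms of each column as K = Σ(ρt)_known − 3.31 × (depth of known layers): K_A = 110.88 − 3.31×39.6 = −20.196; K_B = 6.7071 − 3.31×(2.93 + 2.37) = −10.8359.
Balance: K_A = K_B − x×(3.31 − 2.81), so x = (K_B − K_A)/(3.31 − 2.81) = 9.3601/0.5 = 18.7 km.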